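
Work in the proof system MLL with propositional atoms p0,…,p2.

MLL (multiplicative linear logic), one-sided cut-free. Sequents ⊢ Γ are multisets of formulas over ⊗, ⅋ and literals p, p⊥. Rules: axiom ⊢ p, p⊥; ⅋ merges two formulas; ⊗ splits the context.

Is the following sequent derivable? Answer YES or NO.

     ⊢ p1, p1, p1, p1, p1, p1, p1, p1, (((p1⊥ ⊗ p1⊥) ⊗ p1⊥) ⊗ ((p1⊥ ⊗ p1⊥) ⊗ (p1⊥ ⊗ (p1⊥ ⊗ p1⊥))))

Proof tree:
[⊗]  ⊢ p1, p1, p1, p1, p1, p1, p1, p1, (((p1⊥ ⊗ p1⊥) ⊗ p1⊥) ⊗ ((p1⊥ ⊗ p1⊥) ⊗ (p1⊥ ⊗ (p1⊥ ⊗ p1⊥))))
  [⊗]  ⊢ p1, p1, p1, ((p1⊥ ⊗ p1⊥) ⊗ p1⊥)
    [⊗]  ⊢ p1, p1, (p1⊥ ⊗ p1⊥)
      [Ax]  ⊢ p1, p1⊥
      [Ax]  ⊢ p1, p1⊥
    [Ax]  ⊢ p1, p1⊥
  [⊗]  ⊢ p1, p1, p1, p1, p1, ((p1⊥ ⊗ p1⊥) ⊗ (p1⊥ ⊗ (p1⊥ ⊗ p1⊥)))
    [⊗]  ⊢ p1, p1, (p1⊥ ⊗ p1⊥)
      [Ax]  ⊢ p1, p1⊥
      [Ax]  ⊢ p1, p1⊥
    [⊗]  ⊢ p1, p1, p1, (p1⊥ ⊗ (p1⊥ ⊗ p1⊥))
      [Ax]  ⊢ p1, p1⊥
      [⊗]  ⊢ p1, p1, (p1⊥ ⊗ p1⊥)
        [Ax]  ⊢ p1, p1⊥
        [Ax]  ⊢ p1, p1⊥

Result: YES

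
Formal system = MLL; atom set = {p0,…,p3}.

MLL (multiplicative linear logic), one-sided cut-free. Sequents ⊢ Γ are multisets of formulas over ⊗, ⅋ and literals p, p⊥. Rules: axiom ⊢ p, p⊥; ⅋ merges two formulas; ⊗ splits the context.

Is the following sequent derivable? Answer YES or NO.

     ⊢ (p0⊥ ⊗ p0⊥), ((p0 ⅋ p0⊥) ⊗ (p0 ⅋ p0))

Proof tree:
[⊗]  ⊢ (p0⊥ ⊗ p0⊥), ((p0 ⅋ p0⊥) ⊗ (p0 ⅋ p0))
  [⅋]  ⊢ (p0 ⅋ p0⊥)
    [Ax]  ⊢ p0, p0⊥
  [⅋]  ⊢ (p0⊥ ⊗ p0⊥), (p0 ⅋ p0)
    [⊗]  ⊢ p0, p0, (p0⊥ ⊗ p0⊥)
      [Ax]  ⊢ p0, p0⊥
      [Ax]  ⊢ p0, p0⊥

Result: YES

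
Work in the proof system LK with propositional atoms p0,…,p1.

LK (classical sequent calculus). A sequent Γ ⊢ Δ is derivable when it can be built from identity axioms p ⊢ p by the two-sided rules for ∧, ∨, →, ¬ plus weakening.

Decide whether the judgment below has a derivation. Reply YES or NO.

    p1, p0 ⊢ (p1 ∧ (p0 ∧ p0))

Derivation (root first):
[∧R] p1, p0 ⊢ (p1 ∧ (p0 ∧ p0))
  [Ax] p1 ⊢ p1
  [WL] p0, p1 ⊢ (p0 ∧ p0)
    [∧R] p0 ⊢ (p0 ∧ p0)
      [Ax] p0 ⊢ p0
      [Ax] p0 ⊢ p0

Result: YES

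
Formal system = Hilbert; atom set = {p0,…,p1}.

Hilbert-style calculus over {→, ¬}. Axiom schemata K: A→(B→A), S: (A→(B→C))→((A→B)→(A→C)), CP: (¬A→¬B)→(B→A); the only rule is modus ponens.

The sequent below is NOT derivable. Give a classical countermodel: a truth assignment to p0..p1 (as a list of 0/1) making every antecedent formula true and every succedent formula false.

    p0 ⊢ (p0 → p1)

Enumerate valuations to refute Γ ⊢ Δ:
  v=00: Γ:[p0=F] Δ:[(p0 → p1)=T] refutes=False
  v=01: Γ:[p0=F] Δ:[(p0 → p1)=T] refutes=False
  v=10: Γ:[p0=T] Δ:[(p0 → p1)=F] refutes=True  ← countermodel

Result: [1, 0]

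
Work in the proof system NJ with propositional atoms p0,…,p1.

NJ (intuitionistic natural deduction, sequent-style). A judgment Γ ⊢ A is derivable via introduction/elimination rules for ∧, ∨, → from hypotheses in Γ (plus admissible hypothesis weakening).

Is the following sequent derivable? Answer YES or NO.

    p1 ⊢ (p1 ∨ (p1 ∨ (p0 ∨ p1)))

Proof tree:
[∨I₂] p1 ⊢ (p1 ∨ (p1 ∨ (p0 ∨ p1)))
  [∨I₂] p1 ⊢ (p1 ∨ (p0 ∨ p1))
    [∨I₂] p1 ⊢ (p0 ∨ p1)
      [Ax] p1 ⊢ p1

Result: YES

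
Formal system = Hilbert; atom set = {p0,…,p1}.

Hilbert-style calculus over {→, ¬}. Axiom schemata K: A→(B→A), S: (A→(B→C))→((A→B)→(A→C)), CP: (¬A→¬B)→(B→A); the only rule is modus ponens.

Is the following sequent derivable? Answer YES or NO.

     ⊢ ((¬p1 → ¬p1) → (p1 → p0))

Search for a countermodel by truth-table:
  v=00: Γ:[] Δ:[((¬p1 → ¬p1) → (p1 → p0))=T] refutes=False
  v=01: Γ:[] Δ:[((¬p1 → ¬p1) → (p1 → p0))=F] refutes=True  ← countermodel

Result: NO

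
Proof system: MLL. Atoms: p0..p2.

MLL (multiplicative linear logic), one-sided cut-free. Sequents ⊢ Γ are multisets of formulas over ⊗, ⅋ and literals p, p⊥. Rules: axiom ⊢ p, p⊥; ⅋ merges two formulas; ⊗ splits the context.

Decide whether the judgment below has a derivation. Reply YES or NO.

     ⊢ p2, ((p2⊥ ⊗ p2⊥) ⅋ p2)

Derivation trace:
[⅋]  ⊢ p2, ((p2⊥ ⊗ p2⊥) ⅋ p2)
  [⊗]  ⊢ p2, p2, (p2⊥ ⊗ p2⊥)
    [Ax]  ⊢ p2, p2⊥
    [Ax]  ⊢ p2, p2⊥

Result: YES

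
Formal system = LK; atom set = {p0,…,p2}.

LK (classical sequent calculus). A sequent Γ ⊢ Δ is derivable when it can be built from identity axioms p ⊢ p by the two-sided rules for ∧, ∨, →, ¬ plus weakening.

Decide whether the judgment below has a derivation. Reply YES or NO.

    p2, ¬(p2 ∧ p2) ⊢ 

Derivation trace:
[¬L] p2, ¬(p2 ∧ p2) ⊢ 
  [∧R] p2 ⊢ (p2 ∧ p2)
    [Ax] p2 ⊢ p2
    [Ax] p2 ⊢ p2

Result: YES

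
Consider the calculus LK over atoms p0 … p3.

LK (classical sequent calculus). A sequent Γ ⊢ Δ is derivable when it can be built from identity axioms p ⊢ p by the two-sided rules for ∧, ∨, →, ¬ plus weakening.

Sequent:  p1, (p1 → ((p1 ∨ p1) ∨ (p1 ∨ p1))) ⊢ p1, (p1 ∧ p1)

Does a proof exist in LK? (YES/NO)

Derivation trace:
[→L] p1, (p1 → ((p1 ∨ p1) ∨ (p1 ∨ p1))) ⊢ p1, (p1 ∧ p1)
  [Ax] p1 ⊢ p1
  [∨L] p1, ((p1 ∨ p1) ∨ (p1 ∨ p1)) ⊢ p1, (p1 ∧ p1)
    [∨L] (p1 ∨ p1) ⊢ p1
      [Ax] p1 ⊢ p1
      [Ax] p1 ⊢ p1
    [∧R] p1, (p1 ∨ p1) ⊢ (p1 ∧ p1)
      [∨L] (p1 ∨ p1) ⊢ p1
        [Ax] p1 ⊢ p1
        [Ax] p1 ⊢ p1
      [Ax] p1 ⊢ p1

Result: YES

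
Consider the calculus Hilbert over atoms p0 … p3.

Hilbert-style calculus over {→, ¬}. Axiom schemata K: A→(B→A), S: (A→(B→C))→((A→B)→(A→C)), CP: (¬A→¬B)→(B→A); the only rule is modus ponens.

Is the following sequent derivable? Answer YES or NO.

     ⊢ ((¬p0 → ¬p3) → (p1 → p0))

Search for a countermodel by truth-table:
  v=0000: Γ:[] Δ:[((¬p0 → ¬p3) → (p1 → p0))=T] refutes=False
  v=0001: Γ:[] Δ:[((¬p0 → ¬p3) → (p1 → p0))=T] refutes=False
  v=0010: Γ:[] Δ:[((¬p0 → ¬p3) → (p1 → p0))=T] refutes=False
  v=0011: Γ:[] Δ:[((¬p0 → ¬p3) → (p1 → p0))=T] refutes=False
  v=0100: Γ:[] Δ:[((¬p0 → ¬p3) → (p1 → p0))=F] refutes=True  ← countermodel

Result: NO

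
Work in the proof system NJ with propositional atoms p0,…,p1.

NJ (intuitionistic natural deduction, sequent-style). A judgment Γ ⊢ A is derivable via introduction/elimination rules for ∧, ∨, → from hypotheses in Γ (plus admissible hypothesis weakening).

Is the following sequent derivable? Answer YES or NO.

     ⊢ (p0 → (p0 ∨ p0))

Proof tree:
[→I]  ⊢ (p0 → (p0 ∨ p0))
  [∨I₂] p0 ⊢ (p0 ∨ p0)
    [Ax] p0 ⊢ p0

Result: YES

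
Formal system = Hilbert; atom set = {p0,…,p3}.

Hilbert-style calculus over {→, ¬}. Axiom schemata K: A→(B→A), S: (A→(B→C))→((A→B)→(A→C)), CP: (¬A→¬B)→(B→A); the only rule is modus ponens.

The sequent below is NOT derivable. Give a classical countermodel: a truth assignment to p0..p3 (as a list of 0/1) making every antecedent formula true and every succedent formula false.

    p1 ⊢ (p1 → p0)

Search for a countermodel by truth-table:
  v=0000: Γ:[p1=F] Δ:[(p1 → p0)=T] refutes=False
  v=0001: Γ:[p1=F] Δ:[(p1 → p0)=T] refutes=False
  v=0010: Γ:[p1=F] Δ:[(p1 → p0)=T] refutes=False
  v=0011: Γ:[p1=F] Δ:[(p1 → p0)=T] refutes=False
  v=0100: Γ:[p1=T] Δ:[(p1 → p0)=F] refutes=True  ← countermodel

Result: [0, 1, 0, 0]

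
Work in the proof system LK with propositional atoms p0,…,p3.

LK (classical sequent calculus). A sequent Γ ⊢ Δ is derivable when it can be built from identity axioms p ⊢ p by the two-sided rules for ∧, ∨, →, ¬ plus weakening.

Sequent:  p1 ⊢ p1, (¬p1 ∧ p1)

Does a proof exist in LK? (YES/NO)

Derivation trace:
[∧R] p1 ⊢ p1, (¬p1 ∧ p1)
  [¬R]  ⊢ p1, ¬p1
    [Ax] p1 ⊢ p1
  [Ax] p1 ⊢ p1

Result: YES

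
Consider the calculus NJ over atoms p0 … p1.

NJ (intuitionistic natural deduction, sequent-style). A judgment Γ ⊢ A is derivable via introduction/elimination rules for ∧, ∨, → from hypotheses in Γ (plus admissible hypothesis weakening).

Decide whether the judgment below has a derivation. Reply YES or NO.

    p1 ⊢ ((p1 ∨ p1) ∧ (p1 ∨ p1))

Derivation trace:
[∧I] p1 ⊢ ((p1 ∨ p1) ∧ (p1 ∨ p1))
  [∨I₂] p1 ⊢ (p1 ∨ p1)
    [Ax] p1 ⊢ p1
  [∨I₂] p1 ⊢ (p1 ∨ p1)
    [Ax] p1 ⊢ p1

Result: YES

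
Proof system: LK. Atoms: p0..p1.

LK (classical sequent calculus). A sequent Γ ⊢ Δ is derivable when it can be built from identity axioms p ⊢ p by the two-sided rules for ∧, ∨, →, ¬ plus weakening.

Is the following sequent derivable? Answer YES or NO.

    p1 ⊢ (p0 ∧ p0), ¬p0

Derivation trace:
[¬R] p1 ⊢ (p0 ∧ p0), ¬p0
  [WL] p0, p1 ⊢ (p0 ∧ p0)
    [∧R] p0 ⊢ (p0 ∧ p0)
      [Ax] p0 ⊢ p0
      [Ax] p0 ⊢ p0

Result: YES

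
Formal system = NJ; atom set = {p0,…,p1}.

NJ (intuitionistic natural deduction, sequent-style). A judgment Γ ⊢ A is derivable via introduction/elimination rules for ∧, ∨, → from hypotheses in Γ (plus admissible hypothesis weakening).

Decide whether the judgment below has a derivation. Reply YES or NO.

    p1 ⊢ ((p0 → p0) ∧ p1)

Derivation trace:
[∧I] p1 ⊢ ((p0 → p0) ∧ p1)
  [→I]  ⊢ (p0 → p0)
    [Ax] p0 ⊢ p0
  [Ax] p1 ⊢ p1

Result: YES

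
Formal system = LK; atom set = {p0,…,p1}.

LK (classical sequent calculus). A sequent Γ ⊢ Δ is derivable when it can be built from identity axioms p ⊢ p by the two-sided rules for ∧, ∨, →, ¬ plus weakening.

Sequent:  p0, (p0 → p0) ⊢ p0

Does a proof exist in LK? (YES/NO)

Derivation (root first):
[→L] p0, (p0 → p0) ⊢ p0
  [Ax] p0 ⊢ p0
  [WL] p0, p0 ⊢ p0
    [Ax] p0 ⊢ p0

Result: YES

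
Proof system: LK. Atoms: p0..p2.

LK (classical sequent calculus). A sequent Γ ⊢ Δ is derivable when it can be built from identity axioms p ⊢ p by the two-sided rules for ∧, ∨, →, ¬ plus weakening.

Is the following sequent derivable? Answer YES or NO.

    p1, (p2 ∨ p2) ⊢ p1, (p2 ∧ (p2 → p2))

Derivation trace:
[∧R] p1, (p2 ∨ p2) ⊢ p1, (p2 ∧ (p2 → p2))
  [∨L] p1, (p2 ∨ p2) ⊢ p1, p2
    [Ax] p2 ⊢ p2
    [WL] p1, p2 ⊢ p1
      [Ax] p1 ⊢ p1
  [→R]  ⊢ (p2 → p2)
    [Ax] p2 ⊢ p2

Result: YES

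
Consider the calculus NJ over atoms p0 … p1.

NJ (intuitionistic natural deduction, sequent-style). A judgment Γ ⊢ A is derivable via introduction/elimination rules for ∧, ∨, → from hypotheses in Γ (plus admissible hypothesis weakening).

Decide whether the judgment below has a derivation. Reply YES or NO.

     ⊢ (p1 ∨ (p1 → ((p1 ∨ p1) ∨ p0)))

Proof tree:
[∨I₂]  ⊢ (p1 ∨ (p1 → ((p1 ∨ p1) ∨ p0)))
  [→I]  ⊢ (p1 → ((p1 ∨ p1) ∨ p0))
    [∨I₁] p1 ⊢ ((p1 ∨ p1) ∨ p0)
      [∨I₁] p1 ⊢ (p1 ∨ p1)
        [Ax] p1 ⊢ p1

Result: YES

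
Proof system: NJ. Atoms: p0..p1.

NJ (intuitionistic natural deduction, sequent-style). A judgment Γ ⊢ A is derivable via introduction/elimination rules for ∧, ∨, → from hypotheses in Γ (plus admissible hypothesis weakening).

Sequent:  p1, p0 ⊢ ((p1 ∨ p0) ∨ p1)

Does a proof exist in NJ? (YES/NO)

Proof tree:
[Wk] p1, p0 ⊢ ((p1 ∨ p0) ∨ p1)
  [∨I₁] p1 ⊢ ((p1 ∨ p0) ∨ p1)
    [∨I₁] p1 ⊢ (p1 ∨ p0)
      [Ax] p1 ⊢ p1

Result: YES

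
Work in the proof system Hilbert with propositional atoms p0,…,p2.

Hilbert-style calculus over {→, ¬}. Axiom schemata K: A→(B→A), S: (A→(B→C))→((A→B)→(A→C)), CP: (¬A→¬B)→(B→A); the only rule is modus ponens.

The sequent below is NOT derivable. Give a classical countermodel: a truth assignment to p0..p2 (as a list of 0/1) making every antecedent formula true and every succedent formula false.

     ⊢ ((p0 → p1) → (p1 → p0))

Search for a countermodel by truth-table:
  v=000: Γ:[] Δ:[((p0 → p1) → (p1 → p0))=T] refutes=False
  v=001: Γ:[] Δ:[((p0 → p1) → (p1 → p0))=T] refutes=False
  v=010: Γ:[] Δ:[((p0 → p1) → (p1 → p0))=F] refutes=True  ← countermodel

Result: [0, 1, 0]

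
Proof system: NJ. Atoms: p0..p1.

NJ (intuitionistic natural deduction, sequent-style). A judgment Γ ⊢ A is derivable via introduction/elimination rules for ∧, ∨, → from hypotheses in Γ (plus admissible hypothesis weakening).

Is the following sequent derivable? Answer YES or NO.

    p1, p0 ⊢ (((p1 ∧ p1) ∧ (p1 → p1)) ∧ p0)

Proof tree:
[∧I] p1, p0 ⊢ (((p1 ∧ p1) ∧ (p1 → p1)) ∧ p0)
  [∧I] p1 ⊢ ((p1 ∧ p1) ∧ (p1 → p1))
    [∧I] p1 ⊢ (p1 ∧ p1)
      [Ax] p1 ⊢ p1
      [Ax] p1 ⊢ p1
    [→I]  ⊢ (p1 → p1)
      [Ax] p1 ⊢ p1
  [Ax] p0 ⊢ p0

Result: YES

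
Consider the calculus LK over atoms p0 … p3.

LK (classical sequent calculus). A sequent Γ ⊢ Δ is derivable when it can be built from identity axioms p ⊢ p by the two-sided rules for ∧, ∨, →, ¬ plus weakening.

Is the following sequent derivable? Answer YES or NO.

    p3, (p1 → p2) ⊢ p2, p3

Proof tree:
[→L] p3, (p1 → p2) ⊢ p2, p3
  [WR] p3 ⊢ p3, p1
    [Ax] p3 ⊢ p3
  [Ax] p2 ⊢ p2

Result: YES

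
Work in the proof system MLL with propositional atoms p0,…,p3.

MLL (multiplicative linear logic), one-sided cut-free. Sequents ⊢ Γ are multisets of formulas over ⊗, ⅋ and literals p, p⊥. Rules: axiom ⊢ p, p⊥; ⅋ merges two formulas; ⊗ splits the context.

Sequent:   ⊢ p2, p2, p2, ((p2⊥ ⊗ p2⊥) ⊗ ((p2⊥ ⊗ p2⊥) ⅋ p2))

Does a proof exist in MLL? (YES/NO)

Derivation trace:
[⊗]  ⊢ p2, p2, p2, ((p2⊥ ⊗ p2⊥) ⊗ ((p2⊥ ⊗ p2⊥) ⅋ p2))
  [⊗]  ⊢ p2, p2, (p2⊥ ⊗ p2⊥)
    [Ax]  ⊢ p2, p2⊥
    [Ax]  ⊢ p2, p2⊥
  [⅋]  ⊢ p2, ((p2⊥ ⊗ p2⊥) ⅋ p2)
    [⊗]  ⊢ p2, p2, (p2⊥ ⊗ p2⊥)
      [Ax]  ⊢ p2, p2⊥
      [Ax]  ⊢ p2, p2⊥

Result: YES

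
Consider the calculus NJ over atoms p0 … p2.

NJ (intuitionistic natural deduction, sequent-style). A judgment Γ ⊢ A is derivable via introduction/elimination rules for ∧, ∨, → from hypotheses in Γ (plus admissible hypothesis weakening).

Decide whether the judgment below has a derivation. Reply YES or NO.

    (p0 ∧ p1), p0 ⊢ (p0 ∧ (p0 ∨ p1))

Derivation trace:
[∧I] (p0 ∧ p1), p0 ⊢ (p0 ∧ (p0 ∨ p1))
  [Ax] p0 ⊢ p0
  [∨I₁] p0, (p0 ∧ p1) ⊢ (p0 ∨ p1)
    [Wk] p0, (p0 ∧ p1) ⊢ p0
      [Ax] p0 ⊢ p0

Result: YES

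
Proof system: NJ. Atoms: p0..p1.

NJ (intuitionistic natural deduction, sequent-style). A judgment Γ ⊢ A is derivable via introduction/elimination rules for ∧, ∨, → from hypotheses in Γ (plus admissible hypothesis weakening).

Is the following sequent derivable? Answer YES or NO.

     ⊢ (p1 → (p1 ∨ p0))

Derivation (root first):
[→I]  ⊢ (p1 → (p1 ∨ p0))
  [∨I₁] p1 ⊢ (p1 ∨ p0)
    [Ax] p1 ⊢ p1

Result: YES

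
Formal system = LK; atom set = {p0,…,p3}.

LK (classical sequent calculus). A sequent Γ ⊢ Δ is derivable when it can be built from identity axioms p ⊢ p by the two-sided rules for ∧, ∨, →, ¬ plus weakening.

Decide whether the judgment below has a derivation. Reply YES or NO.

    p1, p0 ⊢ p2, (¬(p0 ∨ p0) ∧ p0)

Truth-table refutation:
  v=0000: Γ:[p1=F, p0=F] Δ:[p2=F, (¬(p0 ∨ p0) ∧ p0)=F] refutes=False
  v=0001: Γ:[p1=F, p0=F] Δ:[p2=F, (¬(p0 ∨ p0) ∧ p0)=F] refutes=False
  v=0010: Γ:[p1=F, p0=F] Δ:[p2=T, (¬(p0 ∨ p0) ∧ p0)=F] refutes=False
  v=0011: Γ:[p1=F, p0=F] Δ:[p2=T, (¬(p0 ∨ p0) ∧ p0)=F] refutes=False
  v=0100: Γ:[p1=T, p0=F] Δ:[p2=F, (¬(p0 ∨ p0) ∧ p0)=F] refutes=False
  v=0101: Γ:[p1=T, p0=F] Δ:[p2=F, (¬(p0 ∨ p0) ∧ p0)=F] refutes=False
  v=0110: Γ:[p1=T, p0=F] Δ:[p2=T, (¬(p0 ∨ p0) ∧ p0)=F] refutes=False
  v=0111: Γ:[p1=T, p0=F] Δ:[p2=T, (¬(p0 ∨ p0) ∧ p0)=F] refutes=False
  v=1000: Γ:[p1=F, p0=T] Δ:[p2=F, (¬(p0 ∨ p0) ∧ p0)=F] refutes=False
  v=1001: Γ:[p1=F, p0=T] Δ:[p2=F, (¬(p0 ∨ p0) ∧ p0)=F] refutes=False
  v=1010: Γ:[p1=F, p0=T] Δ:[p2=T, (¬(p0 ∨ p0) ∧ p0)=F] refutes=False
  v=1011: Γ:[p1=F, p0=T] Δ:[p2=T, (¬(p0 ∨ p0) ∧ p0)=F] refutes=False
  v=1100: Γ:[p1=T, p0=T] Δ:[p2=F, (¬(p0 ∨ p0) ∧ p0)=F] refutes=True  ← countermodel

Result: NO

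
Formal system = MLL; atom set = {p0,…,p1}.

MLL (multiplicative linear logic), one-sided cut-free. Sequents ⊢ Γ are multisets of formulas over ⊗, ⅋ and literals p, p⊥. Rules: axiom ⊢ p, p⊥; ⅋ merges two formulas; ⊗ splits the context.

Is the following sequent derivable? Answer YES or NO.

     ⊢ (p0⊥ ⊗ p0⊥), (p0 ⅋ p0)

Derivation (root first):
[⅋]  ⊢ (p0⊥ ⊗ p0⊥), (p0 ⅋ p0)
  [⊗]  ⊢ p0, p0, (p0⊥ ⊗ p0⊥)
    [Ax]  ⊢ p0, p0⊥
    [Ax]  ⊢ p0, p0⊥

Result: YES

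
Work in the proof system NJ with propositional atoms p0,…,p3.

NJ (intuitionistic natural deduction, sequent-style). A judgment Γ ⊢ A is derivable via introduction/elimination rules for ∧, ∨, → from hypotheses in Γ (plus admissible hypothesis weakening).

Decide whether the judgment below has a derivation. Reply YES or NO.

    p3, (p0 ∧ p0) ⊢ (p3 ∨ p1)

Proof tree:
[∨I₁] p3, (p0 ∧ p0) ⊢ (p3 ∨ p1)
  [Wk] p3, (p0 ∧ p0) ⊢ p3
    [Ax] p3 ⊢ p3

Result: YES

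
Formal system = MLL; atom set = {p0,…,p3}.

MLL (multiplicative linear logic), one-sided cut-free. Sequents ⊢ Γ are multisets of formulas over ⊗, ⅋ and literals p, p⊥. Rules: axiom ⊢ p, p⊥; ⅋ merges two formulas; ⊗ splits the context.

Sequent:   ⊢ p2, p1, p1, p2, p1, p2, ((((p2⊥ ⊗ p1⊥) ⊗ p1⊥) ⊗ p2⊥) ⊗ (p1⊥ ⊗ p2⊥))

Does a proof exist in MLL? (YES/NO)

Proof tree:
[⊗]  ⊢ p2, p1, p1, p2, p1, p2, ((((p2⊥ ⊗ p1⊥) ⊗ p1⊥) ⊗ p2⊥) ⊗ (p1⊥ ⊗ p2⊥))
  [⊗]  ⊢ p2, p1, p1, p2, (((p2⊥ ⊗ p1⊥) ⊗ p1⊥) ⊗ p2⊥)
    [⊗]  ⊢ p2, p1, p1, ((p2⊥ ⊗ p1⊥) ⊗ p1⊥)
      [⊗]  ⊢ p2, p1, (p2⊥ ⊗ p1⊥)
        [Ax]  ⊢ p2, p2⊥
        [Ax]  ⊢ p1, p1⊥
      [Ax]  ⊢ p1, p1⊥
    [Ax]  ⊢ p2, p2⊥
  [⊗]  ⊢ p1, p2, (p1⊥ ⊗ p2⊥)
    [Ax]  ⊢ p1, p1⊥
    [Ax]  ⊢ p2, p2⊥

Result: YES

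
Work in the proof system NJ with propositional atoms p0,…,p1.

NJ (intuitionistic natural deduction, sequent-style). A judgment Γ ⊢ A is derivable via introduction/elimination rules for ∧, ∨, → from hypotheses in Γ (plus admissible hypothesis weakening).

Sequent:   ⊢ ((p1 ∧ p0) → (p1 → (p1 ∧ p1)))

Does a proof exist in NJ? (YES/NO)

Proof tree:
[→I]  ⊢ ((p1 ∧ p0) → (p1 → (p1 ∧ p1)))
  [Wk] (p1 ∧ p0) ⊢ (p1 → (p1 ∧ p1))
    [→I]  ⊢ (p1 → (p1 ∧ p1))
      [∧I] p1 ⊢ (p1 ∧ p1)
        [Ax] p1 ⊢ p1
        [Ax] p1 ⊢ p1

Result: YES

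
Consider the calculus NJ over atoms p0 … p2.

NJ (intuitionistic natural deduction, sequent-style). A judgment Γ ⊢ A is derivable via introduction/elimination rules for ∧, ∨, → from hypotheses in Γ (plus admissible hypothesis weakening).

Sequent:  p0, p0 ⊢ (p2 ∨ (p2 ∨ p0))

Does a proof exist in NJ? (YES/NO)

Derivation trace:
[∨I₂] p0, p0 ⊢ (p2 ∨ (p2 ∨ p0))
  [Wk] p0, p0 ⊢ (p2 ∨ p0)
    [∨I₂] p0 ⊢ (p2 ∨ p0)
      [Ax] p0 ⊢ p0

Result: YES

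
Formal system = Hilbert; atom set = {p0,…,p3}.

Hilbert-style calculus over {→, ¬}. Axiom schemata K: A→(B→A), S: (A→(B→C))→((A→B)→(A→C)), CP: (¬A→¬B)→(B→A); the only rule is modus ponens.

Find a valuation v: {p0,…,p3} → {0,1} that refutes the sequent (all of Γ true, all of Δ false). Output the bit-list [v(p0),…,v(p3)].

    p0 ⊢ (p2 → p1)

Enumerate valuations to refute Γ ⊢ Δ:
  v=0000: Γ:[p0=F] Δ:[(p2 → p1)=T] refutes=False
  v=0001: Γ:[p0=F] Δ:[(p2 → p1)=T] refutes=False
  v=0010: Γ:[p0=F] Δ:[(p2 → p1)=F] refutes=False
  v=0011: Γ:[p0=F] Δ:[(p2 → p1)=F] refutes=False
  v=0100: Γ:[p0=F] Δ:[(p2 → p1)=T] refutes=False
  v=0101: Γ:[p0=F] Δ:[(p2 → p1)=T] refutes=False
  v=0110: Γ:[p0=F] Δ:[(p2 → p1)=T] refutes=False
  v=0111: Γ:[p0=F] Δ:[(p2 → p1)=T] refutes=False
  v=1000: Γ:[p0=T] Δ:[(p2 → p1)=T] refutes=False
  v=1001: Γ:[p0=T] Δ:[(p2 → p1)=T] refutes=False
  v=1010: Γ:[p0=T] Δ:[(p2 → p1)=F] refutes=True  ← countermodel

Result: [1, 0, 1, 0]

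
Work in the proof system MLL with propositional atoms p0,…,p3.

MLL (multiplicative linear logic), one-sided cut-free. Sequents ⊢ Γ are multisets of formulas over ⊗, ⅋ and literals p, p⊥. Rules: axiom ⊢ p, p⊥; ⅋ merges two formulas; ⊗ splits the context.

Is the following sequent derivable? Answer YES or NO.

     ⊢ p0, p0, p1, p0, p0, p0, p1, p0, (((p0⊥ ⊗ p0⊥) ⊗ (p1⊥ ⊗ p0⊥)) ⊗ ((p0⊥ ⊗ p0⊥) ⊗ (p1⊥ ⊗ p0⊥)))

Derivation (root first):
[⊗]  ⊢ p0, p0, p1, p0, p0, p0, p1, p0, (((p0⊥ ⊗ p0⊥) ⊗ (p1⊥ ⊗ p0⊥)) ⊗ ((p0⊥ ⊗ p0⊥) ⊗ (p1⊥ ⊗ p0⊥)))
  [⊗]  ⊢ p0, p0, p1, p0, ((p0⊥ ⊗ p0⊥) ⊗ (p1⊥ ⊗ p0⊥))
    [⊗]  ⊢ p0, p0, (p0⊥ ⊗ p0⊥)
      [Ax]  ⊢ p0, p0⊥
      [Ax]  ⊢ p0, p0⊥
    [⊗]  ⊢ p1, p0, (p1⊥ ⊗ p0⊥)
      [Ax]  ⊢ p1, p1⊥
      [Ax]  ⊢ p0, p0⊥
  [⊗]  ⊢ p0, p0, p1, p0, ((p0⊥ ⊗ p0⊥) ⊗ (p1⊥ ⊗ p0⊥))
    [⊗]  ⊢ p0, p0, (p0⊥ ⊗ p0⊥)
      [Ax]  ⊢ p0, p0⊥
      [Ax]  ⊢ p0, p0⊥
    [⊗]  ⊢ p1, p0, (p1⊥ ⊗ p0⊥)
      [Ax]  ⊢ p1, p1⊥
      [Ax]  ⊢ p0, p0⊥

Result: YES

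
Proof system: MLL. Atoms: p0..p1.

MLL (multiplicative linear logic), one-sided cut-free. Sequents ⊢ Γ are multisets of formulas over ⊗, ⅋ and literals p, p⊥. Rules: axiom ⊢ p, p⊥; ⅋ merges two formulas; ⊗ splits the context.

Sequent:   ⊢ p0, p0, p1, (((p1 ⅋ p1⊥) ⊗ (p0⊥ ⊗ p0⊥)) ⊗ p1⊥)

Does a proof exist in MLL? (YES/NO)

Derivation trace:
[⊗]  ⊢ p0, p0, p1, (((p1 ⅋ p1⊥) ⊗ (p0⊥ ⊗ p0⊥)) ⊗ p1⊥)
  [⊗]  ⊢ p0, p0, ((p1 ⅋ p1⊥) ⊗ (p0⊥ ⊗ p0⊥))
    [⅋]  ⊢ (p1 ⅋ p1⊥)
      [Ax]  ⊢ p1, p1⊥
    [⊗]  ⊢ p0, p0, (p0⊥ ⊗ p0⊥)
      [Ax]  ⊢ p0, p0⊥
      [Ax]  ⊢ p0, p0⊥
  [Ax]  ⊢ p1, p1⊥

Result: YES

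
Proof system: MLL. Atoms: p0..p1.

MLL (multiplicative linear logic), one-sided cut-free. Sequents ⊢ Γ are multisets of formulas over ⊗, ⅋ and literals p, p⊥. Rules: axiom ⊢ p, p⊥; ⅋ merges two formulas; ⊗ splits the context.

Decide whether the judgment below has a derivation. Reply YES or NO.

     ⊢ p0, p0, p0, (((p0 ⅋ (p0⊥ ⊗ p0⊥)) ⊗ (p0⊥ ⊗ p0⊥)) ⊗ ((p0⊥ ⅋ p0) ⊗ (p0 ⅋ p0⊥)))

Derivation trace:
[⊗]  ⊢ p0, p0, p0, (((p0 ⅋ (p0⊥ ⊗ p0⊥)) ⊗ (p0⊥ ⊗ p0⊥)) ⊗ ((p0⊥ ⅋ p0) ⊗ (p0 ⅋ p0⊥)))
  [⊗]  ⊢ p0, p0, p0, ((p0 ⅋ (p0⊥ ⊗ p0⊥)) ⊗ (p0⊥ ⊗ p0⊥))
    [⅋]  ⊢ p0, (p0 ⅋ (p0⊥ ⊗ p0⊥))
      [⊗]  ⊢ p0, p0, (p0⊥ ⊗ p0⊥)
        [Ax]  ⊢ p0, p0⊥
        [Ax]  ⊢ p0, p0⊥
    [⊗]  ⊢ p0, p0, (p0⊥ ⊗ p0⊥)
      [Ax]  ⊢ p0, p0⊥
      [Ax]  ⊢ p0, p0⊥
  [⊗]  ⊢ ((p0⊥ ⅋ p0) ⊗ (p0 ⅋ p0⊥))
    [⅋]  ⊢ (p0⊥ ⅋ p0)
      [Ax]  ⊢ p0, p0⊥
    [⅋]  ⊢ (p0 ⅋ p0⊥)
      [Ax]  ⊢ p0, p0⊥

Result: YES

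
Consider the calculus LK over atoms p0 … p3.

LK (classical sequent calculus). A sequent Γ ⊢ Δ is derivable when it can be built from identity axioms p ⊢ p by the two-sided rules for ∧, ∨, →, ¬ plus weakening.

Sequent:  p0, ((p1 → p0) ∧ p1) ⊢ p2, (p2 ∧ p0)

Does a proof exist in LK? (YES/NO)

Truth-table refutation:
  v=0000: Γ:[p0=F, ((p1 → p0) ∧ p1)=F] Δ:[p2=F, (p2 ∧ p0)=F] refutes=False
  v=0001: Γ:[p0=F, ((p1 → p0) ∧ p1)=F] Δ:[p2=F, (p2 ∧ p0)=F] refutes=False
  v=0010: Γ:[p0=F, ((p1 → p0) ∧ p1)=F] Δ:[p2=T, (p2 ∧ p0)=F] refutes=False
  v=0011: Γ:[p0=F, ((p1 → p0) ∧ p1)=F] Δ:[p2=T, (p2 ∧ p0)=F] refutes=False
  v=0100: Γ:[p0=F, ((p1 → p0) ∧ p1)=F] Δ:[p2=F, (p2 ∧ p0)=F] refutes=False
  v=0101: Γ:[p0=F, ((p1 → p0) ∧ p1)=F] Δ:[p2=F, (p2 ∧ p0)=F] refutes=False
  v=0110: Γ:[p0=F, ((p1 → p0) ∧ p1)=F] Δ:[p2=T, (p2 ∧ p0)=F] refutes=False
  v=0111: Γ:[p0=F, ((p1 → p0) ∧ p1)=F] Δ:[p2=T, (p2 ∧ p0)=F] refutes=False
  v=1000: Γ:[p0=T, ((p1 → p0) ∧ p1)=F] Δ:[p2=F, (p2 ∧ p0)=F] refutes=False
  v=1001: Γ:[p0=T, ((p1 → p0) ∧ p1)=F] Δ:[p2=F, (p2 ∧ p0)=F] refutes=False
  v=1010: Γ:[p0=T, ((p1 → p0) ∧ p1)=F] Δ:[p2=T, (p2 ∧ p0)=T] refutes=False
  v=1011: Γ:[p0=T, ((p1 → p0) ∧ p1)=F] Δ:[p2=T, (p2 ∧ p0)=T] refutes=False
  v=1100: Γ:[p0=T, ((p1 → p0) ∧ p1)=T] Δ:[p2=F, (p2 ∧ p0)=F] refutes=True  ← countermodel

Result: NO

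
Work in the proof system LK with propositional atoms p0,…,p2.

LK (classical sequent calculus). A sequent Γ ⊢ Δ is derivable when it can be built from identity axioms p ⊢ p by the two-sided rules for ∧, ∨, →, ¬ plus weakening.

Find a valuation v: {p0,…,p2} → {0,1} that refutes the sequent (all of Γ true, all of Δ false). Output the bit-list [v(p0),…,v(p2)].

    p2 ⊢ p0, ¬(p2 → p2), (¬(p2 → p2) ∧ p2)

Truth-table refutation:
  v=000: Γ:[p2=F] Δ:[p0=F, ¬(p2 → p2)=F, (¬(p2 → p2) ∧ p2)=F] refutes=False
  v=001: Γ:[p2=T] Δ:[p0=F, ¬(p2 → p2)=F, (¬(p2 → p2) ∧ p2)=F] refutes=True  ← countermodel

Result: [0, 0, 1]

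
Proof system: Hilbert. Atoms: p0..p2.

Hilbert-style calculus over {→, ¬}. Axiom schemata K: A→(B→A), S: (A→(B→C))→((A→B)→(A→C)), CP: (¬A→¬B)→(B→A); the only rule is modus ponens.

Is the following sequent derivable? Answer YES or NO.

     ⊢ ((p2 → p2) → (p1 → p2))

Truth-table refutation:
  v=000: Γ:[] Δ:[((p2 → p2) → (p1 → p2))=T] refutes=False
  v=001: Γ:[] Δ:[((p2 → p2) → (p1 → p2))=T] refutes=False
  v=010: Γ:[] Δ:[((p2 → p2) → (p1 → p2))=F] refutes=True  ← countermodel

Result: NO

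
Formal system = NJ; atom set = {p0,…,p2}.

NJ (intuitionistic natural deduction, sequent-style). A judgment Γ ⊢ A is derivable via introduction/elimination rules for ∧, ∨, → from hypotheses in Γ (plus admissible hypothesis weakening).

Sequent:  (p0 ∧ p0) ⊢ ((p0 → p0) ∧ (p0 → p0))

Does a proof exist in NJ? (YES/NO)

Derivation (root first):
[∧I] (p0 ∧ p0) ⊢ ((p0 → p0) ∧ (p0 → p0))
  [Wk] (p0 ∧ p0) ⊢ (p0 → p0)
    [→I]  ⊢ (p0 → p0)
      [Ax] p0 ⊢ p0
  [Wk] (p0 ∧ p0) ⊢ (p0 → p0)
    [→I]  ⊢ (p0 → p0)
      [Ax] p0 ⊢ p0

Result: YES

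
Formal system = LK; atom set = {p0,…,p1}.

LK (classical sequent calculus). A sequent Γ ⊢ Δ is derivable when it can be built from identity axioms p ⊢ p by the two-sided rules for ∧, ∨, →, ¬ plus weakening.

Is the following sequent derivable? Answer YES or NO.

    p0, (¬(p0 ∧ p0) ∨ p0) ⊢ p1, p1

Enumerate valuations to refute Γ ⊢ Δ:
  v=00: Γ:[p0=F, (¬(p0 ∧ p0) ∨ p0)=T] Δ:[p1=F, p1=F] refutes=False
  v=01: Γ:[p0=F, (¬(p0 ∧ p0) ∨ p0)=T] Δ:[p1=T, p1=T] refutes=False
  v=10: Γ:[p0=T, (¬(p0 ∧ p0) ∨ p0)=T] Δ:[p1=F, p1=F] refutes=True  ← countermodel

Result: NO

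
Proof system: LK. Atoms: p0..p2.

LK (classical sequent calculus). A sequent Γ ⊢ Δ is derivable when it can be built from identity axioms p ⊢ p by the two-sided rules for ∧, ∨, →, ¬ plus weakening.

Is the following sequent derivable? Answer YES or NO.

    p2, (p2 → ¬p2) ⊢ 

Derivation trace:
[→L] p2, (p2 → ¬p2) ⊢ 
  [Ax] p2 ⊢ p2
  [¬L] p2, ¬p2 ⊢ 
    [Ax] p2 ⊢ p2

Result: YES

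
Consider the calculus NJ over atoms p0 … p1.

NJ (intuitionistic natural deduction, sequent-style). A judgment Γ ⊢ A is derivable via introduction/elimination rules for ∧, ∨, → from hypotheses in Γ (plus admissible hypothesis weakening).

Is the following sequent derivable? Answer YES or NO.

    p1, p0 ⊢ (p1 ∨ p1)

Derivation (root first):
[∨I₂] p1, p0 ⊢ (p1 ∨ p1)
  [→E] p1, p0 ⊢ p1
    [→I]  ⊢ (p1 → p1)
      [Ax] p1 ⊢ p1
    [Wk] p1, p0 ⊢ p1
      [Ax] p1 ⊢ p1

Result: YES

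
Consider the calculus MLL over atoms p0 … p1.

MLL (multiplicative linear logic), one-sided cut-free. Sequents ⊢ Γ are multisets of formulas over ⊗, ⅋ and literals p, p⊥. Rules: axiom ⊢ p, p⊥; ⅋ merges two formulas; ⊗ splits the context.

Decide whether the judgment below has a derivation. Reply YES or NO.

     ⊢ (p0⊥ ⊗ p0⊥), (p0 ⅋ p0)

Proof tree:
[⅋]  ⊢ (p0⊥ ⊗ p0⊥), (p0 ⅋ p0)
  [⊗]  ⊢ p0, p0, (p0⊥ ⊗ p0⊥)
    [Ax]  ⊢ p0, p0⊥
    [Ax]  ⊢ p0, p0⊥

Result: YES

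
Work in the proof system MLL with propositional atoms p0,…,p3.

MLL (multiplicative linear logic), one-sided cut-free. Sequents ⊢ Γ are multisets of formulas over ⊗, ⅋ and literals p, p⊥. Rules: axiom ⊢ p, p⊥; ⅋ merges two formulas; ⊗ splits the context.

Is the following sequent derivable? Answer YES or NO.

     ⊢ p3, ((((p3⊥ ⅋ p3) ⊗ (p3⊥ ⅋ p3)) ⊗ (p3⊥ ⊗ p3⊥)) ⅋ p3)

Derivation trace:
[⅋]  ⊢ p3, ((((p3⊥ ⅋ p3) ⊗ (p3⊥ ⅋ p3)) ⊗ (p3⊥ ⊗ p3⊥)) ⅋ p3)
  [⊗]  ⊢ p3, p3, (((p3⊥ ⅋ p3) ⊗ (p3⊥ ⅋ p3)) ⊗ (p3⊥ ⊗ p3⊥))
    [⊗]  ⊢ ((p3⊥ ⅋ p3) ⊗ (p3⊥ ⅋ p3))
      [⅋]  ⊢ (p3⊥ ⅋ p3)
        [Ax]  ⊢ p3, p3⊥
      [⅋]  ⊢ (p3⊥ ⅋ p3)
        [Ax]  ⊢ p3, p3⊥
    [⊗]  ⊢ p3, p3, (p3⊥ ⊗ p3⊥)
      [Ax]  ⊢ p3, p3⊥
      [Ax]  ⊢ p3, p3⊥

Result: YES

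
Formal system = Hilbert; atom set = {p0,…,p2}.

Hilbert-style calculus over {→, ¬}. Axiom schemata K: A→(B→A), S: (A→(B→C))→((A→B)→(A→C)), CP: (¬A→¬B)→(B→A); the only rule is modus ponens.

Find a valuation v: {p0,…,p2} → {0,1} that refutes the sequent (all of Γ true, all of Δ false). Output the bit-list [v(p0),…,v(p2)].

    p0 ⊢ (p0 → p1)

Enumerate valuations to refute Γ ⊢ Δ:
  v=000: Γ:[p0=F] Δ:[(p0 → p1)=T] refutes=False
  v=001: Γ:[p0=F] Δ:[(p0 → p1)=T] refutes=False
  v=010: Γ:[p0=F] Δ:[(p0 → p1)=T] refutes=False
  v=011: Γ:[p0=F] Δ:[(p0 → p1)=T] refutes=False
  v=100: Γ:[p0=T] Δ:[(p0 → p1)=F] refutes=True  ← countermodel

Result: [1, 0, 0]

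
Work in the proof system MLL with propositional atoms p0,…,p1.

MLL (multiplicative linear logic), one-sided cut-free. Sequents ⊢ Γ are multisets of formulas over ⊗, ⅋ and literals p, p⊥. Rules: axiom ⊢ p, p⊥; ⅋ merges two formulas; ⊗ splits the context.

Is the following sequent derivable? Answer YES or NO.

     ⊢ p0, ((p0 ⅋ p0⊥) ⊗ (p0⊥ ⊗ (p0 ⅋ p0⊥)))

Derivation trace:
[⊗]  ⊢ p0, ((p0 ⅋ p0⊥) ⊗ (p0⊥ ⊗ (p0 ⅋ p0⊥)))
  [⅋]  ⊢ (p0 ⅋ p0⊥)
    [Ax]  ⊢ p0, p0⊥
  [⊗]  ⊢ p0, (p0⊥ ⊗ (p0 ⅋ p0⊥))
    [Ax]  ⊢ p0, p0⊥
    [⅋]  ⊢ (p0 ⅋ p0⊥)
      [Ax]  ⊢ p0, p0⊥

Result: YES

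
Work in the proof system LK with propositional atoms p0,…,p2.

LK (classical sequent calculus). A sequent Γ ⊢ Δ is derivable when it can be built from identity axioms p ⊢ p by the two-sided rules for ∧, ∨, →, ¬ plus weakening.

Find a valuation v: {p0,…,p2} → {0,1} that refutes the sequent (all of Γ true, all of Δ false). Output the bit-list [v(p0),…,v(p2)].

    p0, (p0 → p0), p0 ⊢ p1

Enumerate valuations to refute Γ ⊢ Δ:
  v=000: Γ:[p0=F, (p0 → p0)=T, p0=F] Δ:[p1=F] refutes=False
  v=001: Γ:[p0=F, (p0 → p0)=T, p0=F] Δ:[p1=F] refutes=False
  v=010: Γ:[p0=F, (p0 → p0)=T, p0=F] Δ:[p1=T] refutes=False
  v=011: Γ:[p0=F, (p0 → p0)=T, p0=F] Δ:[p1=T] refutes=False
  v=100: Γ:[p0=T, (p0 → p0)=T, p0=T] Δ:[p1=F] refutes=True  ← countermodel

Result: [1, 0, 0]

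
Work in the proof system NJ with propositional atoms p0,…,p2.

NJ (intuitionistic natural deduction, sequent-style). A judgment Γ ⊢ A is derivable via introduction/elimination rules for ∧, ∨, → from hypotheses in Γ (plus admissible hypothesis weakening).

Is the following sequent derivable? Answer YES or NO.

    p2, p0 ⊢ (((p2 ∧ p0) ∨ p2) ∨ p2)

Proof tree:
[∨I₁] p2, p0 ⊢ (((p2 ∧ p0) ∨ p2) ∨ p2)
  [∨I₁] p2, p0 ⊢ ((p2 ∧ p0) ∨ p2)
    [∧I] p2, p0 ⊢ (p2 ∧ p0)
      [Ax] p2 ⊢ p2
      [Ax] p0 ⊢ p0

Result: YES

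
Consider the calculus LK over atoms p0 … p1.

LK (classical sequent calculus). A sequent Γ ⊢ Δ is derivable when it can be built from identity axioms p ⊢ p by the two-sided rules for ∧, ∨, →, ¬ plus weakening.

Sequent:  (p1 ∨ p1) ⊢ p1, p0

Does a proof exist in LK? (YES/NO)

Derivation (root first):
[WR] (p1 ∨ p1) ⊢ p1, p0
  [∨L] (p1 ∨ p1) ⊢ p1
    [Ax] p1 ⊢ p1
    [Ax] p1 ⊢ p1

Result: YES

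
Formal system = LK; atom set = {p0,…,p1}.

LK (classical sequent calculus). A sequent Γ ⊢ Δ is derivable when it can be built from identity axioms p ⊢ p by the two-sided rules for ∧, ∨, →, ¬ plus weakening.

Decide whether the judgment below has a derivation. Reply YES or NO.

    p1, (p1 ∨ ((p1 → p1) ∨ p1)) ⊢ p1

Derivation trace:
[∨L] p1, (p1 ∨ ((p1 → p1) ∨ p1)) ⊢ p1
  [Ax] p1 ⊢ p1
  [∨L] p1, ((p1 → p1) ∨ p1) ⊢ p1
    [→L] p1, (p1 → p1) ⊢ p1
      [Ax] p1 ⊢ p1
      [Ax] p1 ⊢ p1
    [Ax] p1 ⊢ p1

Result: YES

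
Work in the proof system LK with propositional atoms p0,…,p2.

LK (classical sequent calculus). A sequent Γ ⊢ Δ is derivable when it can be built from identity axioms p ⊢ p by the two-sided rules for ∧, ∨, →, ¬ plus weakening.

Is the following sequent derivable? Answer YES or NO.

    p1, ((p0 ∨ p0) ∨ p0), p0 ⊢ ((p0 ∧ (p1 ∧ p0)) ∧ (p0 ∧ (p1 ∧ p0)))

Proof tree:
[∧R] p1, ((p0 ∨ p0) ∨ p0), p0 ⊢ ((p0 ∧ (p1 ∧ p0)) ∧ (p0 ∧ (p1 ∧ p0)))
  [∧R] p1, p0, ((p0 ∨ p0) ∨ p0) ⊢ (p0 ∧ (p1 ∧ p0))
    [∨L] ((p0 ∨ p0) ∨ p0) ⊢ p0
      [∨L] (p0 ∨ p0) ⊢ p0
        [Ax] p0 ⊢ p0
        [Ax] p0 ⊢ p0
      [Ax] p0 ⊢ p0
    [∧R] p1, p0 ⊢ (p1 ∧ p0)
      [Ax] p1 ⊢ p1
      [Ax] p0 ⊢ p0
  [∧R] p1, p0, ((p0 ∨ p0) ∨ p0) ⊢ (p0 ∧ (p1 ∧ p0))
    [∨L] ((p0 ∨ p0) ∨ p0) ⊢ p0
      [∨L] (p0 ∨ p0) ⊢ p0
        [Ax] p0 ⊢ p0
        [Ax] p0 ⊢ p0
      [Ax] p0 ⊢ p0
    [∧R] p1, p0 ⊢ (p1 ∧ p0)
      [Ax] p1 ⊢ p1
      [Ax] p0 ⊢ p0

Result: YES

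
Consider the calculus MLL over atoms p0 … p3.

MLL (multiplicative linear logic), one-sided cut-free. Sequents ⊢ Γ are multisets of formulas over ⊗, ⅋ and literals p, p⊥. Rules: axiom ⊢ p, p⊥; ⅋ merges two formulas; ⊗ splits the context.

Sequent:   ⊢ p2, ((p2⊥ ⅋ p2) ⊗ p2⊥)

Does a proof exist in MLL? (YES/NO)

Proof tree:
[⊗]  ⊢ p2, ((p2⊥ ⅋ p2) ⊗ p2⊥)
  [⅋]  ⊢ (p2⊥ ⅋ p2)
    [Ax]  ⊢ p2, p2⊥
  [Ax]  ⊢ p2, p2⊥

Result: YES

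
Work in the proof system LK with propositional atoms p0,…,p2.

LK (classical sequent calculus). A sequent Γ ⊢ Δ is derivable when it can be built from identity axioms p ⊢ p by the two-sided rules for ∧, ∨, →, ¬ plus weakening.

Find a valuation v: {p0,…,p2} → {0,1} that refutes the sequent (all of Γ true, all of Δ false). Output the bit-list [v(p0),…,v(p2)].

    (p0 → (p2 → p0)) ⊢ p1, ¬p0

Enumerate valuations to refute Γ ⊢ Δ:
  v=000: Γ:[(p0 → (p2 → p0))=T] Δ:[p1=F, ¬p0=T] refutes=False
  v=001: Γ:[(p0 → (p2 → p0))=T] Δ:[p1=F, ¬p0=T] refutes=False
  v=010: Γ:[(p0 → (p2 → p0))=T] Δ:[p1=T, ¬p0=T] refutes=False
  v=011: Γ:[(p0 → (p2 → p0))=T] Δ:[p1=T, ¬p0=T] refutes=False
  v=100: Γ:[(p0 → (p2 → p0))=T] Δ:[p1=F, ¬p0=F] refutes=True  ← countermodel

Result: [1, 0, 0]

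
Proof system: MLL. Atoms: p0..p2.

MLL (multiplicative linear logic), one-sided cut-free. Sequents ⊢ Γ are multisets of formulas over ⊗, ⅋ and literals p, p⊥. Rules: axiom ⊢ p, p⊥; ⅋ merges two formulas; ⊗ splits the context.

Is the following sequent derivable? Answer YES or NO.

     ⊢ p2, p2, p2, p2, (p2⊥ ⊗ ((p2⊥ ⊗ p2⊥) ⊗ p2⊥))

Proof tree:
[⊗]  ⊢ p2, p2, p2, p2, (p2⊥ ⊗ ((p2⊥ ⊗ p2⊥) ⊗ p2⊥))
  [Ax]  ⊢ p2, p2⊥
  [⊗]  ⊢ p2, p2, p2, ((p2⊥ ⊗ p2⊥) ⊗ p2⊥)
    [⊗]  ⊢ p2, p2, (p2⊥ ⊗ p2⊥)
      [Ax]  ⊢ p2, p2⊥
      [Ax]  ⊢ p2, p2⊥
    [Ax]  ⊢ p2, p2⊥

Result: YES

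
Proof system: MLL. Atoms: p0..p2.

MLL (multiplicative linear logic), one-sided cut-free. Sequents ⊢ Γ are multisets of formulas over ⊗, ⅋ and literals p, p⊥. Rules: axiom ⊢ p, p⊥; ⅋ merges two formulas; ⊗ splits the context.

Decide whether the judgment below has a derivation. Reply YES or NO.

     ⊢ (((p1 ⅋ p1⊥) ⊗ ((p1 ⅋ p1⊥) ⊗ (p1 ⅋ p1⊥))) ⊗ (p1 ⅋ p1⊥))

Derivation trace:
[⊗]  ⊢ (((p1 ⅋ p1⊥) ⊗ ((p1 ⅋ p1⊥) ⊗ (p1 ⅋ p1⊥))) ⊗ (p1 ⅋ p1⊥))
  [⊗]  ⊢ ((p1 ⅋ p1⊥) ⊗ ((p1 ⅋ p1⊥) ⊗ (p1 ⅋ p1⊥)))
    [⅋]  ⊢ (p1 ⅋ p1⊥)
      [Ax]  ⊢ p1, p1⊥
    [⊗]  ⊢ ((p1 ⅋ p1⊥) ⊗ (p1 ⅋ p1⊥))
      [⅋]  ⊢ (p1 ⅋ p1⊥)
        [Ax]  ⊢ p1, p1⊥
      [⅋]  ⊢ (p1 ⅋ p1⊥)
        [Ax]  ⊢ p1, p1⊥
  [⅋]  ⊢ (p1 ⅋ p1⊥)
    [Ax]  ⊢ p1, p1⊥

Result: YES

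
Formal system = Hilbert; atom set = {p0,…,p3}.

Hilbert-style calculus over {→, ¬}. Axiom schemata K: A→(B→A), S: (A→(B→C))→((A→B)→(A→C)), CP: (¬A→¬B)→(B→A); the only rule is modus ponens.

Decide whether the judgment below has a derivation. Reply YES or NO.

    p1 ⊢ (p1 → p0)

Truth-table refutation:
  v=0000: Γ:[p1=F] Δ:[(p1 → p0)=T] refutes=False
  v=0001: Γ:[p1=F] Δ:[(p1 → p0)=T] refutes=False
  v=0010: Γ:[p1=F] Δ:[(p1 → p0)=T] refutes=False
  v=0011: Γ:[p1=F] Δ:[(p1 → p0)=T] refutes=False
  v=0100: Γ:[p1=T] Δ:[(p1 → p0)=F] refutes=True  ← countermodel

Result: NO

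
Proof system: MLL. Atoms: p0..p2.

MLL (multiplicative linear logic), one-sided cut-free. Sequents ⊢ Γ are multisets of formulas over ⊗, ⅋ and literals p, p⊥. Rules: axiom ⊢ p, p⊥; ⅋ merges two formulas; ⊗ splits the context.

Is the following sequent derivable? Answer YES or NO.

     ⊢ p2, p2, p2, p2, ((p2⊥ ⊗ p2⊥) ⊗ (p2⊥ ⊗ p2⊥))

Derivation (root first):
[⊗]  ⊢ p2, p2, p2, p2, ((p2⊥ ⊗ p2⊥) ⊗ (p2⊥ ⊗ p2⊥))
  [⊗]  ⊢ p2, p2, (p2⊥ ⊗ p2⊥)
    [Ax]  ⊢ p2, p2⊥
    [Ax]  ⊢ p2, p2⊥
  [⊗]  ⊢ p2, p2, (p2⊥ ⊗ p2⊥)
    [Ax]  ⊢ p2, p2⊥
    [Ax]  ⊢ p2, p2⊥

Result: YES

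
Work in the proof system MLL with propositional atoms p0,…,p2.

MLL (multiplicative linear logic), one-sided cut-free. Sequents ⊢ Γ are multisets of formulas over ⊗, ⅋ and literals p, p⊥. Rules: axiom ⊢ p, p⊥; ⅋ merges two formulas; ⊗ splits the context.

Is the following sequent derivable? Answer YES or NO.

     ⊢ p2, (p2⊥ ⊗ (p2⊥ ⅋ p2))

Derivation trace:
[⊗]  ⊢ p2, (p2⊥ ⊗ (p2⊥ ⅋ p2))
  [Ax]  ⊢ p2, p2⊥
  [⅋]  ⊢ (p2⊥ ⅋ p2)
    [Ax]  ⊢ p2, p2⊥

Result: YES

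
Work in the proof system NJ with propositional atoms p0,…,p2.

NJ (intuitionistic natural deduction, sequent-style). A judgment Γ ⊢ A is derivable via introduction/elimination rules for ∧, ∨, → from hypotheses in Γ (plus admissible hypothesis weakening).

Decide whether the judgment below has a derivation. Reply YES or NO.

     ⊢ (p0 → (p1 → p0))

Derivation trace:
[→I]  ⊢ (p0 → (p1 → p0))
  [→I] p0 ⊢ (p1 → p0)
    [Wk] p0, p1 ⊢ p0
      [Ax] p0 ⊢ p0

Result: YES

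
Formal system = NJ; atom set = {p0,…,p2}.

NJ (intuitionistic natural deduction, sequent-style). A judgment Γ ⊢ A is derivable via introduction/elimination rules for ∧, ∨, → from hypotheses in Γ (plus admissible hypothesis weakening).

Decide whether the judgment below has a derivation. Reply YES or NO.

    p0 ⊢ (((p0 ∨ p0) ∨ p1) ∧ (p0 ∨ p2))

Derivation (root first):
[∧I] p0 ⊢ (((p0 ∨ p0) ∨ p1) ∧ (p0 ∨ p2))
  [∨I₁] p0 ⊢ ((p0 ∨ p0) ∨ p1)
    [∨I₂] p0 ⊢ (p0 ∨ p0)
      [Ax] p0 ⊢ p0
  [∨I₁] p0 ⊢ (p0 ∨ p2)
    [Ax] p0 ⊢ p0

Result: YES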